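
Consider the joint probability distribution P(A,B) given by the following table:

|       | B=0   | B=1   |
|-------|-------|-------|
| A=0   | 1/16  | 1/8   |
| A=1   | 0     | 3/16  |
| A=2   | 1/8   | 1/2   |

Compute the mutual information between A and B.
Marginal P(A) (row sums):
  P(A=0) = 1/16 + 1/8 = 3/16
  P(A=1) = 0 + 3/16 = 3/16
  P(A=2) = 1/8 + 1/2 = 5/8
Marginal P(B) (column sums):
  P(B=0) = 1/16 + 0 + 1/8 = 3/16
  P(B=1) = 1/8 + 3/16 + 1/2 = 13/16

H(A) = -[(3/16)·log₂(3/16) + (3/16)·log₂(3/16) + (5/8)·log₂(5/8)]
  = 0.4528 + 0.4528 + 0.4238
  = 1.3294 bits
H(B) = -[(3/16)·log₂(3/16) + (13/16)·log₂(13/16)]
  = 0.4528 + 0.2434
  = 0.6962 bits
H(A,B) = -[(1/16)·log₂(1/16) + (1/8)·log₂(1/8) + (3/16)·log₂(3/16) + (1/8)·log₂(1/8) + (1/2)·log₂(1/2)]
  = 0.2500 + 0.3750 + 0.4528 + 0.3750 + 0.5000
  = 1.9528 bits

I(A;B) = H(A) + H(B) - H(A,B)
  = 1.3294 + 0.6962 - 1.9528
  = 0.0728 bits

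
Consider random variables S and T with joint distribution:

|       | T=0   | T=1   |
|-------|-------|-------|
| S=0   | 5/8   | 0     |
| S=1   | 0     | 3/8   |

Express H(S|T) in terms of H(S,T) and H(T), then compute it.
H(S|T) = H(S,T) - H(T)

Marginal P(T) (column sums):
  P(T=0) = 5/8 + 0 = 5/8
  P(T=1) = 0 + 3/8 = 3/8

H(S,T) = -[(5/8)·log₂(5/8) + (3/8)·log₂(3/8)]
  = 0.4238 + 0.5306
  = 0.9544 bits
H(T) = -[(5/8)·log₂(5/8) + (3/8)·log₂(3/8)]
  = 0.4238 + 0.5306
  = 0.9544 bits

H(S|T) = 0.9544 - 0.9544 = 0.0000 bits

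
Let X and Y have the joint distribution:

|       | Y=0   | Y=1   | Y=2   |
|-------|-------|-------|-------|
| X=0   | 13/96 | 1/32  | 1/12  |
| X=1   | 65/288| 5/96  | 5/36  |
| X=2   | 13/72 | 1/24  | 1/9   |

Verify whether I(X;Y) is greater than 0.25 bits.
Marginal P(X) (row sums):
  P(X=0) = 13/96 + 1/32 + 1/12 = 1/4
  P(X=1) = 65/288 + 5/96 + 5/36 = 5/12
  P(X=2) = 13/72 + 1/24 + 1/9 = 1/3
Marginal P(Y) (column sums):
  P(Y=0) = 13/96 + 65/288 + 13/72 = 13/24
  P(Y=1) = 1/32 + 5/96 + 1/24 = 1/8
  P(Y=2) = 1/12 + 5/36 + 1/9 = 1/3

H(X) = -[(1/4)·log₂(1/4) + (5/12)·log₂(5/12) + (1/3)·log₂(1/3)]
  = 0.5000 + 0.5263 + 0.5283
  = 1.5546 bits
H(Y) = -[(13/24)·log₂(13/24) + (1/8)·log₂(1/8) + (1/3)·log₂(1/3)]
  = 0.4791 + 0.3750 + 0.5283
  = 1.3824 bits
H(X,Y) = -[(13/96)·log₂(13/96) + (1/32)·log₂(1/32) + (1/12)·log₂(1/12) + (65/288)·log₂(65/288) + (5/96)·log₂(5/96) + (5/36)·log₂(5/36) + (13/72)·log₂(13/72) + (1/24)·log₂(1/24) + (1/9)·log₂(1/9)]
  = 0.3906 + 0.1563 + 0.2987 + 0.4847 + 0.2220 + 0.3956 + 0.4459 + 0.1910 + 0.3522
  = 2.9370 bits

I(X;Y) = H(X) + H(Y) - H(X,Y)
  = 1.5546 + 1.3824 - 2.9370
  = 0.0000 bits

No. I(X;Y) = 0.0000 bits, which is ≤ 0.25 bits.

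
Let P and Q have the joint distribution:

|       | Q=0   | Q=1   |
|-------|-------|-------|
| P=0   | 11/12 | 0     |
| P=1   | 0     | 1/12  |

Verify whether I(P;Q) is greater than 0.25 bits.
Marginal P(P) (row sums):
  P(P=0) = 11/12 + 0 = 11/12
  P(P=1) = 0 + 1/12 = 1/12
Marginal P(Q) (column sums):
  P(Q=0) = 11/12 + 0 = 11/12
  P(Q=1) = 0 + 1/12 = 1/12

H(P) = -[(11/12)·log₂(11/12) + (1/12)·log₂(1/12)]
  = 0.1151 + 0.2987
  = 0.4138 bits
H(Q) = -[(11/12)·log₂(11/12) + (1/12)·log₂(1/12)]
  = 0.1151 + 0.2987
  = 0.4138 bits
H(P,Q) = -[(11/12)·log₂(11/12) + (1/12)·log₂(1/12)]
  = 0.1151 + 0.2987
  = 0.4138 bits

I(P;Q) = H(P) + H(Q) - H(P,Q)
  = 0.4138 + 0.4138 - 0.4138
  = 0.4138 bits

Yes. I(P;Q) = 0.4138 bits, which is > 0.25 bits.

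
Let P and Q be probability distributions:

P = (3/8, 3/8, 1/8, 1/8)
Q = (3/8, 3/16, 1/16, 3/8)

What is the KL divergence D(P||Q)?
D(P||Q) = Σ P(i) log₂(P(i)/Q(i))
  i=0: (3/8) × log₂((3/8)/(3/8)) = (3/8) × log₂(1) = 0.0000
  i=1: (3/8) × log₂((3/8)/(3/16)) = (3/8) × log₂(2) = 0.3750
  i=2: (1/8) × log₂((1/8)/(1/16)) = (1/8) × log₂(2) = 0.1250
  i=3: (1/8) × log₂((1/8)/(3/8)) = (1/8) × log₂(1/3) = -0.1981
D(P||Q) = 0.0000 + 0.3750 + 0.1250 - 0.1981
  = 0.3019 bits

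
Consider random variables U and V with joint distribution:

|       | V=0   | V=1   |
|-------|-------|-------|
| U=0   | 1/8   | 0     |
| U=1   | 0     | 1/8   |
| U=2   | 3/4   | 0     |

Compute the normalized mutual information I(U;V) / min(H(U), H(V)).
Marginal P(U) (row sums):
  P(U=0) = 1/8 + 0 = 1/8
  P(U=1) = 0 + 1/8 = 1/8
  P(U=2) = 3/4 + 0 = 3/4
Marginal P(V) (column sums):
  P(V=0) = 1/8 + 0 + 3/4 = 7/8
  P(V=1) = 0 + 1/8 + 0 = 1/8

H(U) = -[(1/8)·log₂(1/8) + (1/8)·log₂(1/8) + (3/4)·log₂(3/4)]
  = 0.3750 + 0.3750 + 0.3113
  = 1.0613 bits
H(V) = -[(7/8)·log₂(7/8) + (1/8)·log₂(1/8)]
  = 0.1686 + 0.3750
  = 0.5436 bits
H(U,V) = -[(1/8)·log₂(1/8) + (1/8)·log₂(1/8) + (3/4)·log₂(3/4)]
  = 0.3750 + 0.3750 + 0.3113
  = 1.0613 bits

I(U;V) = H(U) + H(V) - H(U,V)
  = 1.0613 + 0.5436 - 1.0613
  = 0.5436 bits

min(H(U), H(V)) = min(1.0613, 0.5436) = 0.5436 bits
Normalized MI = 0.5436 / 0.5436 = 1.0000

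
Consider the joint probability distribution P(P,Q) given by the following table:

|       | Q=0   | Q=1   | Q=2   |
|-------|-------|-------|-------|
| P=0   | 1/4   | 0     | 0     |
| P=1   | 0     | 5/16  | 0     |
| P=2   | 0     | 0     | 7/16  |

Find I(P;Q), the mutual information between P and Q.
Marginal P(P) (row sums):
  P(P=0) = 1/4 + 0 + 0 = 1/4
  P(P=1) = 0 + 5/16 + 0 = 5/16
  P(P=2) = 0 + 0 + 7/16 = 7/16
Marginal P(Q) (column sums):
  P(Q=0) = 1/4 + 0 + 0 = 1/4
  P(Q=1) = 0 + 5/16 + 0 = 5/16
  P(Q=2) = 0 + 0 + 7/16 = 7/16

H(P) = -[(1/4)·log₂(1/4) + (5/16)·log₂(5/16) + (7/16)·log₂(7/16)]
  = 0.5000 + 0.5244 + 0.5218
  = 1.5462 bits
H(Q) = -[(1/4)·log₂(1/4) + (5/16)·log₂(5/16) + (7/16)·log₂(7/16)]
  = 0.5000 + 0.5244 + 0.5218
  = 1.5462 bits
H(P,Q) = -[(1/4)·log₂(1/4) + (5/16)·log₂(5/16) + (7/16)·log₂(7/16)]
  = 0.5000 + 0.5244 + 0.5218
  = 1.5462 bits

I(P;Q) = H(P) + H(Q) - H(P,Q)
  = 1.5462 + 1.5462 - 1.5462
  = 1.5462 bits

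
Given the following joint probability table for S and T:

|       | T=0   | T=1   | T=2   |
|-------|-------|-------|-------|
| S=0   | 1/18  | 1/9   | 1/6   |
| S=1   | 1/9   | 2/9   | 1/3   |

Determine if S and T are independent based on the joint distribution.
Marginal P(S) (row sums):
  P(S=0) = 1/18 + 1/9 + 1/6 = 1/3
  P(S=1) = 1/9 + 2/9 + 1/3 = 2/3
Marginal P(T) (column sums):
  P(T=0) = 1/18 + 1/9 = 1/6
  P(T=1) = 1/9 + 2/9 = 1/3
  P(T=2) = 1/6 + 1/3 = 1/2

S and T are independent iff P(S=i,T=j) = P(S=i)·P(T=j) for every cell.
  P(S=0)·P(T=0) = 1/3 × 1/6 = 1/18 = P(S=0,T=0) ✓
  P(S=0)·P(T=1) = 1/3 × 1/3 = 1/9 = P(S=0,T=1) ✓
  P(S=0)·P(T=2) = 1/3 × 1/2 = 1/6 = P(S=0,T=2) ✓
  P(S=1)·P(T=0) = 2/3 × 1/6 = 1/9 = P(S=1,T=0) ✓
  P(S=1)·P(T=1) = 2/3 × 1/3 = 2/9 = P(S=1,T=1) ✓
  P(S=1)·P(T=2) = 2/3 × 1/2 = 1/3 = P(S=1,T=2) ✓

Yes, S and T are independent: every cell factors, so I(S;T) = 0 bits.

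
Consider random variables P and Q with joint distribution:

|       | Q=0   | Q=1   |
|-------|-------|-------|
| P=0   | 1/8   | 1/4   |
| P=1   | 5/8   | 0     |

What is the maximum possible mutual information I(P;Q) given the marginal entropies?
The upper bound on mutual information is I(P;Q) ≤ min(H(P), H(Q)).

Marginal P(P) (row sums):
  P(P=0) = 1/8 + 1/4 = 3/8
  P(P=1) = 5/8 + 0 = 5/8
Marginal P(Q) (column sums):
  P(Q=0) = 1/8 + 5/8 = 3/4
  P(Q=1) = 1/4 + 0 = 1/4

H(P) = -[(3/8)·log₂(3/8) + (5/8)·log₂(5/8)]
  = 0.5306 + 0.4238
  = 0.9544 bits
H(Q) = -[(3/4)·log₂(3/4) + (1/4)·log₂(1/4)]
  = 0.3113 + 0.5000
  = 0.8113 bits

Maximum possible I(P;Q) = min(0.9544, 0.8113) = 0.8113 bits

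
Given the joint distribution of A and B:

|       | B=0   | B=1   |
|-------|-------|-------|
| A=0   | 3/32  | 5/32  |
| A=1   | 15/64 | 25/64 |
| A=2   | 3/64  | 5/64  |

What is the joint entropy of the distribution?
H(A,B) = -Σ P(A,B) log₂ P(A,B), summed over the non-zero cells:
H(A,B) = -[(3/32)·log₂(3/32) + (5/32)·log₂(5/32) + (15/64)·log₂(15/64) + (25/64)·log₂(25/64) + (3/64)·log₂(3/64) + (5/64)·log₂(5/64)]
  = 0.3202 + 0.4184 + 0.4906 + 0.5297 + 0.2070 + 0.2873
  = 2.2532 bits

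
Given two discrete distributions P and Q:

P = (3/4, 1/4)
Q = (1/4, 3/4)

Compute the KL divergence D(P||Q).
D(P||Q) = Σ P(i) log₂(P(i)/Q(i))
  i=0: (3/4) × log₂((3/4)/(1/4)) = (3/4) × log₂(3) = 1.1887
  i=1: (1/4) × log₂((1/4)/(3/4)) = (1/4) × log₂(1/3) = -0.3962
D(P||Q) = 1.1887 - 0.3962
  = 0.7925 bits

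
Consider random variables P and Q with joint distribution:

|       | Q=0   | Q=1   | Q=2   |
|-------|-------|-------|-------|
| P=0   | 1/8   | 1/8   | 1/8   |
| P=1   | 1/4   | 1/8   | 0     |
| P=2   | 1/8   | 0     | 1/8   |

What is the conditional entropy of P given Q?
Marginal P(Q) (column sums):
  P(Q=0) = 1/8 + 1/4 + 1/8 = 1/2
  P(Q=1) = 1/8 + 1/8 + 0 = 1/4
  P(Q=2) = 1/8 + 0 + 1/8 = 1/4

H(P|Q) = -Σ P(P,Q)·log₂ P(P|Q), where P(P|Q) = P(P,Q) / P(Q)
  (cells with P(P,Q) = 0 contribute 0)
  (P=0,Q=0): P(P|Q) = (1/8)/(1/2) = 1/4;  -(1/8)·log₂(1/4) = 0.2500
  (P=0,Q=1): P(P|Q) = (1/8)/(1/4) = 1/2;  -(1/8)·log₂(1/2) = 0.1250
  (P=0,Q=2): P(P|Q) = (1/8)/(1/4) = 1/2;  -(1/8)·log₂(1/2) = 0.1250
  (P=1,Q=0): P(P|Q) = (1/4)/(1/2) = 1/2;  -(1/4)·log₂(1/2) = 0.2500
  (P=1,Q=1): P(P|Q) = (1/8)/(1/4) = 1/2;  -(1/8)·log₂(1/2) = 0.1250
  (P=2,Q=0): P(P|Q) = (1/8)/(1/2) = 1/4;  -(1/8)·log₂(1/4) = 0.2500
  (P=2,Q=2): P(P|Q) = (1/8)/(1/4) = 1/2;  -(1/8)·log₂(1/2) = 0.1250
H(P|Q) = 0.2500 + 0.1250 + 0.1250 + 0.2500 + 0.1250 + 0.2500 + 0.1250
  = 1.2500 bits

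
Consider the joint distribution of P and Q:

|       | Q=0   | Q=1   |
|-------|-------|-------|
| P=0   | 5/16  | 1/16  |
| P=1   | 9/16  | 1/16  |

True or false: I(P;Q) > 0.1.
Marginal P(P) (row sums):
  P(P=0) = 5/16 + 1/16 = 3/8
  P(P=1) = 9/16 + 1/16 = 5/8
Marginal P(Q) (column sums):
  P(Q=0) = 5/16 + 9/16 = 7/8
  P(Q=1) = 1/16 + 1/16 = 1/8

H(P) = -[(3/8)·log₂(3/8) + (5/8)·log₂(5/8)]
  = 0.5306 + 0.4238
  = 0.9544 bits
H(Q) = -[(7/8)·log₂(7/8) + (1/8)·log₂(1/8)]
  = 0.1686 + 0.3750
  = 0.5436 bits
H(P,Q) = -[(5/16)·log₂(5/16) + (1/16)·log₂(1/16) + (9/16)·log₂(9/16) + (1/16)·log₂(1/16)]
  = 0.5244 + 0.2500 + 0.4669 + 0.2500
  = 1.4913 bits

I(P;Q) = H(P) + H(Q) - H(P,Q)
  = 0.9544 + 0.5436 - 1.4913
  = 0.0067 bits

False. I(P;Q) = 0.0067 bits, which is ≤ 0.1 bits.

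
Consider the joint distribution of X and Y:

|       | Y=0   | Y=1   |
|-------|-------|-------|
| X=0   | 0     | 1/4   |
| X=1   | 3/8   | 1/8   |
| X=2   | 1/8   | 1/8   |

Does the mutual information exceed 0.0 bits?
Marginal P(X) (row sums):
  P(X=0) = 0 + 1/4 = 1/4
  P(X=1) = 3/8 + 1/8 = 1/2
  P(X=2) = 1/8 + 1/8 = 1/4
Marginal P(Y) (column sums):
  P(Y=0) = 0 + 3/8 + 1/8 = 1/2
  P(Y=1) = 1/4 + 1/8 + 1/8 = 1/2

H(X) = -[(1/4)·log₂(1/4) + (1/2)·log₂(1/2) + (1/4)·log₂(1/4)]
  = 0.5000 + 0.5000 + 0.5000
  = 1.5000 bits
H(Y) = -[(1/2)·log₂(1/2) + (1/2)·log₂(1/2)]
  = 0.5000 + 0.5000
  = 1.0000 bits
H(X,Y) = -[(1/4)·log₂(1/4) + (3/8)·log₂(3/8) + (1/8)·log₂(1/8) + (1/8)·log₂(1/8) + (1/8)·log₂(1/8)]
  = 0.5000 + 0.5306 + 0.3750 + 0.3750 + 0.3750
  = 2.1556 bits

I(X;Y) = H(X) + H(Y) - H(X,Y)
  = 1.5000 + 1.0000 - 2.1556
  = 0.3444 bits

Yes. I(X;Y) = 0.3444 bits, which is > 0.0 bits.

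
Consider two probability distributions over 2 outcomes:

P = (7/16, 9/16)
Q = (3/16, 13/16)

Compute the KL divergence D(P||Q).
D(P||Q) = Σ P(i) log₂(P(i)/Q(i))
  i=0: (7/16) × log₂((7/16)/(3/16)) = (7/16) × log₂(7/3) = 0.5348
  i=1: (9/16) × log₂((9/16)/(13/16)) = (9/16) × log₂(9/13) = -0.2984
D(P||Q) = 0.5348 - 0.2984
  = 0.2364 bits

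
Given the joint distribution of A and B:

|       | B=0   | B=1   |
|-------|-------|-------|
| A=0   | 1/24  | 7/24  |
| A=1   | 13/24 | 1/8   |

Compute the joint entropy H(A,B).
H(A,B) = -Σ P(A,B) log₂ P(A,B), summed over the non-zero cells:
H(A,B) = -[(1/24)·log₂(1/24) + (7/24)·log₂(7/24) + (13/24)·log₂(13/24) + (1/8)·log₂(1/8)]
  = 0.1910 + 0.5185 + 0.4791 + 0.3750
  = 1.5636 bits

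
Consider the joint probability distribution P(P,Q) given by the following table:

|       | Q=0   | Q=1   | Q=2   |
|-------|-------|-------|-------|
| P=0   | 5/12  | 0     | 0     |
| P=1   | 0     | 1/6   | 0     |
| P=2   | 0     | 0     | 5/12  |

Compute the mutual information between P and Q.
Marginal P(P) (row sums):
  P(P=0) = 5/12 + 0 + 0 = 5/12
  P(P=1) = 0 + 1/6 + 0 = 1/6
  P(P=2) = 0 + 0 + 5/12 = 5/12
Marginal P(Q) (column sums):
  P(Q=0) = 5/12 + 0 + 0 = 5/12
  P(Q=1) = 0 + 1/6 + 0 = 1/6
  P(Q=2) = 0 + 0 + 5/12 = 5/12

H(P) = -[(5/12)·log₂(5/12) + (1/6)·log₂(1/6) + (5/12)·log₂(5/12)]
  = 0.5263 + 0.4308 + 0.5263
  = 1.4834 bits
H(Q) = -[(5/12)·log₂(5/12) + (1/6)·log₂(1/6) + (5/12)·log₂(5/12)]
  = 0.5263 + 0.4308 + 0.5263
  = 1.4834 bits
H(P,Q) = -[(5/12)·log₂(5/12) + (1/6)·log₂(1/6) + (5/12)·log₂(5/12)]
  = 0.5263 + 0.4308 + 0.5263
  = 1.4834 bits

I(P;Q) = H(P) + H(Q) - H(P,Q)
  = 1.4834 + 1.4834 - 1.4834
  = 1.4834 bits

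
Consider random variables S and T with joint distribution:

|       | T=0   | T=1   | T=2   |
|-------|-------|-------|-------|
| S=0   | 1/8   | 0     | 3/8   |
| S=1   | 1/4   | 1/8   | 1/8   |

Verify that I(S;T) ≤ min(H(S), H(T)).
Marginal P(S) (row sums):
  P(S=0) = 1/8 + 0 + 3/8 = 1/2
  P(S=1) = 1/4 + 1/8 + 1/8 = 1/2
Marginal P(T) (column sums):
  P(T=0) = 1/8 + 1/4 = 3/8
  P(T=1) = 0 + 1/8 = 1/8
  P(T=2) = 3/8 + 1/8 = 1/2

H(S) = -[(1/2)·log₂(1/2) + (1/2)·log₂(1/2)]
  = 0.5000 + 0.5000
  = 1.0000 bits
H(T) = -[(3/8)·log₂(3/8) + (1/8)·log₂(1/8) + (1/2)·log₂(1/2)]
  = 0.5306 + 0.3750 + 0.5000
  = 1.4056 bits
H(S,T) = -[(1/8)·log₂(1/8) + (3/8)·log₂(3/8) + (1/4)·log₂(1/4) + (1/8)·log₂(1/8) + (1/8)·log₂(1/8)]
  = 0.3750 + 0.5306 + 0.5000 + 0.3750 + 0.3750
  = 2.1556 bits

I(S;T) = H(S) + H(T) - H(S,T)
  = 1.0000 + 1.4056 - 2.1556
  = 0.2500 bits

min(H(S), H(T)) = min(1.0000, 1.4056) = 1.0000 bits
Since 0.2500 ≤ 1.0000, the bound is satisfied ✓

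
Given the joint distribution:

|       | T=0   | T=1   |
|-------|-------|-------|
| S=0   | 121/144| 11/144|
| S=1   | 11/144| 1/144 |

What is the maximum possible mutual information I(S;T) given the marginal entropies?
The upper bound on mutual information is I(S;T) ≤ min(H(S), H(T)).

Marginal P(S) (row sums):
  P(S=0) = 121/144 + 11/144 = 11/12
  P(S=1) = 11/144 + 1/144 = 1/12
Marginal P(T) (column sums):
  P(T=0) = 121/144 + 11/144 = 11/12
  P(T=1) = 11/144 + 1/144 = 1/12

H(S) = -[(11/12)·log₂(11/12) + (1/12)·log₂(1/12)]
  = 0.1151 + 0.2987
  = 0.4138 bits
H(T) = -[(11/12)·log₂(11/12) + (1/12)·log₂(1/12)]
  = 0.1151 + 0.2987
  = 0.4138 bits

Maximum possible I(S;T) = min(0.4138, 0.4138) = 0.4138 bits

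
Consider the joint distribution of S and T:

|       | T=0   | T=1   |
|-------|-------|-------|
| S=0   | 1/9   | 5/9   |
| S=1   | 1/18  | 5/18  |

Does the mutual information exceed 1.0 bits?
Marginal P(S) (row sums):
  P(S=0) = 1/9 + 5/9 = 2/3
  P(S=1) = 1/18 + 5/18 = 1/3
Marginal P(T) (column sums):
  P(T=0) = 1/9 + 1/18 = 1/6
  P(T=1) = 5/9 + 5/18 = 5/6

H(S) = -[(2/3)·log₂(2/3) + (1/3)·log₂(1/3)]
  = 0.3900 + 0.5283
  = 0.9183 bits
H(T) = -[(1/6)·log₂(1/6) + (5/6)·log₂(5/6)]
  = 0.4308 + 0.2192
  = 0.6500 bits
H(S,T) = -[(1/9)·log₂(1/9) + (5/9)·log₂(5/9) + (1/18)·log₂(1/18) + (5/18)·log₂(5/18)]
  = 0.3522 + 0.4711 + 0.2317 + 0.5133
  = 1.5683 bits

I(S;T) = H(S) + H(T) - H(S,T)
  = 0.9183 + 0.6500 - 1.5683
  = 0.0000 bits

No. I(S;T) = 0.0000 bits, which is ≤ 1.0 bits.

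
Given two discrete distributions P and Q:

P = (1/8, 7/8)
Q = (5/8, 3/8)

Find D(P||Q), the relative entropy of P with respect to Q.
D(P||Q) = Σ P(i) log₂(P(i)/Q(i))
  i=0: (1/8) × log₂((1/8)/(5/8)) = (1/8) × log₂(1/5) = -0.2902
  i=1: (7/8) × log₂((7/8)/(3/8)) = (7/8) × log₂(7/3) = 1.0696
D(P||Q) = -0.2902 + 1.0696
  = 0.7794 bits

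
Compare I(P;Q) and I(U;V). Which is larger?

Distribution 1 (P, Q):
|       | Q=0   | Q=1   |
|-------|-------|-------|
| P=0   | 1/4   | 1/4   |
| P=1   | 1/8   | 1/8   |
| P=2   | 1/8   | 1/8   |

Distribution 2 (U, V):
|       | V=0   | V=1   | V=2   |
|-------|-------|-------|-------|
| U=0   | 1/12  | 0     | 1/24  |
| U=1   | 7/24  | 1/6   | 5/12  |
Distribution 1 (P, Q):
Marginal P(P) (row sums):
  P(P=0) = 1/4 + 1/4 = 1/2
  P(P=1) = 1/8 + 1/8 = 1/4
  P(P=2) = 1/8 + 1/8 = 1/4
Marginal P(Q) (column sums):
  P(Q=0) = 1/4 + 1/8 + 1/8 = 1/2
  P(Q=1) = 1/4 + 1/8 + 1/8 = 1/2

H(P) = -[(1/2)·log₂(1/2) + (1/4)·log₂(1/4) + (1/4)·log₂(1/4)]
  = 0.5000 + 0.5000 + 0.5000
  = 1.5000 bits
H(Q) = -[(1/2)·log₂(1/2) + (1/2)·log₂(1/2)]
  = 0.5000 + 0.5000
  = 1.0000 bits
H(P,Q) = -[(1/4)·log₂(1/4) + (1/4)·log₂(1/4) + (1/8)·log₂(1/8) + (1/8)·log₂(1/8) + (1/8)·log₂(1/8) + (1/8)·log₂(1/8)]
  = 0.5000 + 0.5000 + 0.3750 + 0.3750 + 0.3750 + 0.3750
  = 2.5000 bits

I(P;Q) = H(P) + H(Q) - H(P,Q)
  = 1.5000 + 1.0000 - 2.5000
  = 0.0000 bits

Distribution 2 (U, V):
Marginal P(U) (row sums):
  P(U=0) = 1/12 + 0 + 1/24 = 1/8
  P(U=1) = 7/24 + 1/6 + 5/12 = 7/8
Marginal P(V) (column sums):
  P(V=0) = 1/12 + 7/24 = 3/8
  P(V=1) = 0 + 1/6 = 1/6
  P(V=2) = 1/24 + 5/12 = 11/24

H(U) = -[(1/8)·log₂(1/8) + (7/8)·log₂(7/8)]
  = 0.3750 + 0.1686
  = 0.5436 bits
H(V) = -[(3/8)·log₂(3/8) + (1/6)·log₂(1/6) + (11/24)·log₂(11/24)]
  = 0.5306 + 0.4308 + 0.5159
  = 1.4773 bits
H(U,V) = -[(1/12)·log₂(1/12) + (1/24)·log₂(1/24) + (7/24)·log₂(7/24) + (1/6)·log₂(1/6) + (5/12)·log₂(5/12)]
  = 0.2987 + 0.1910 + 0.5185 + 0.4308 + 0.5263
  = 1.9653 bits

I(U;V) = H(U) + H(V) - H(U,V)
  = 0.5436 + 1.4773 - 1.9653
  = 0.0556 bits

I(U;V) = 0.0556 bits > I(P;Q) = 0.0000 bits, so (U, V) has the higher mutual information (stronger dependence).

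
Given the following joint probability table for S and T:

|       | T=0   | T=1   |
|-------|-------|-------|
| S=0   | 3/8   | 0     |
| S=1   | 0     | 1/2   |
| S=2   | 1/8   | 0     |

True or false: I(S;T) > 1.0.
Marginal P(S) (row sums):
  P(S=0) = 3/8 + 0 = 3/8
  P(S=1) = 0 + 1/2 = 1/2
  P(S=2) = 1/8 + 0 = 1/8
Marginal P(T) (column sums):
  P(T=0) = 3/8 + 0 + 1/8 = 1/2
  P(T=1) = 0 + 1/2 + 0 = 1/2

H(S) = -[(3/8)·log₂(3/8) + (1/2)·log₂(1/2) + (1/8)·log₂(1/8)]
  = 0.5306 + 0.5000 + 0.3750
  = 1.4056 bits
H(T) = -[(1/2)·log₂(1/2) + (1/2)·log₂(1/2)]
  = 0.5000 + 0.5000
  = 1.0000 bits
H(S,T) = -[(3/8)·log₂(3/8) + (1/2)·log₂(1/2) + (1/8)·log₂(1/8)]
  = 0.5306 + 0.5000 + 0.3750
  = 1.4056 bits

I(S;T) = H(S) + H(T) - H(S,T)
  = 1.4056 + 1.0000 - 1.4056
  = 1.0000 bits

False. I(S;T) = 1.0000 bits, which is ≤ 1.0 bits.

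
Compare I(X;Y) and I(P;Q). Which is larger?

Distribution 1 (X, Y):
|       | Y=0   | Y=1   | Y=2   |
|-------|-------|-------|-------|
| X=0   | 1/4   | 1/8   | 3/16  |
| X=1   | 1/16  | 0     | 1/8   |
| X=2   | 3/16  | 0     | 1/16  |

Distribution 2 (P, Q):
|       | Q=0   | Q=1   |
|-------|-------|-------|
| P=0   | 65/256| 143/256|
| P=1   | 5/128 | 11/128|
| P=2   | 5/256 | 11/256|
Distribution 1 (X, Y):
Marginal P(X) (row sums):
  P(X=0) = 1/4 + 1/8 + 3/16 = 9/16
  P(X=1) = 1/16 + 0 + 1/8 = 3/16
  P(X=2) = 3/16 + 0 + 1/16 = 1/4
Marginal P(Y) (column sums):
  P(Y=0) = 1/4 + 1/16 + 3/16 = 1/2
  P(Y=1) = 1/8 + 0 + 0 = 1/8
  P(Y=2) = 3/16 + 1/8 + 1/16 = 3/8

H(X) = -[(9/16)·log₂(9/16) + (3/16)·log₂(3/16) + (1/4)·log₂(1/4)]
  = 0.4669 + 0.4528 + 0.5000
  = 1.4197 bits
H(Y) = -[(1/2)·log₂(1/2) + (1/8)·log₂(1/8) + (3/8)·log₂(3/8)]
  = 0.5000 + 0.3750 + 0.5306
  = 1.4056 bits
H(X,Y) = -[(1/4)·log₂(1/4) + (1/8)·log₂(1/8) + (3/16)·log₂(3/16) + (1/16)·log₂(1/16) + (1/8)·log₂(1/8) + (3/16)·log₂(3/16) + (1/16)·log₂(1/16)]
  = 0.5000 + 0.3750 + 0.4528 + 0.2500 + 0.3750 + 0.4528 + 0.2500
  = 2.6556 bits

I(X;Y) = H(X) + H(Y) - H(X,Y)
  = 1.4197 + 1.4056 - 2.6556
  = 0.1697 bits

Distribution 2 (P, Q):
Marginal P(P) (row sums):
  P(P=0) = 65/256 + 143/256 = 13/16
  P(P=1) = 5/128 + 11/128 = 1/8
  P(P=2) = 5/256 + 11/256 = 1/16
Marginal P(Q) (column sums):
  P(Q=0) = 65/256 + 5/128 + 5/256 = 5/16
  P(Q=1) = 143/256 + 11/128 + 11/256 = 11/16

H(P) = -[(13/16)·log₂(13/16) + (1/8)·log₂(1/8) + (1/16)·log₂(1/16)]
  = 0.2434 + 0.3750 + 0.2500
  = 0.8684 bits
H(Q) = -[(5/16)·log₂(5/16) + (11/16)·log₂(11/16)]
  = 0.5244 + 0.3716
  = 0.8960 bits
H(P,Q) = -[(65/256)·log₂(65/256) + (143/256)·log₂(143/256) + (5/128)·log₂(5/128) + (11/128)·log₂(11/128) + (5/256)·log₂(5/256) + (11/256)·log₂(11/256)]
  = 0.5021 + 0.4693 + 0.1827 + 0.3043 + 0.1109 + 0.1951
  = 1.7644 bits

I(P;Q) = H(P) + H(Q) - H(P,Q)
  = 0.8684 + 0.8960 - 1.7644
  = 0.0000 bits

I(X;Y) = 0.1697 bits > I(P;Q) = 0.0000 bits, so (X, Y) has the higher mutual information (stronger dependence).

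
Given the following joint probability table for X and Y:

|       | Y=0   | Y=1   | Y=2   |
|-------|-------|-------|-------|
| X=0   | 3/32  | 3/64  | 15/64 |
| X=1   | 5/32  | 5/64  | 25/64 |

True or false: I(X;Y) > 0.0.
Marginal P(X) (row sums):
  P(X=0) = 3/32 + 3/64 + 15/64 = 3/8
  P(X=1) = 5/32 + 5/64 + 25/64 = 5/8
Marginal P(Y) (column sums):
  P(Y=0) = 3/32 + 5/32 = 1/4
  P(Y=1) = 3/64 + 5/64 = 1/8
  P(Y=2) = 15/64 + 25/64 = 5/8

H(X) = -[(3/8)·log₂(3/8) + (5/8)·log₂(5/8)]
  = 0.5306 + 0.4238
  = 0.9544 bits
H(Y) = -[(1/4)·log₂(1/4) + (1/8)·log₂(1/8) + (5/8)·log₂(5/8)]
  = 0.5000 + 0.3750 + 0.4238
  = 1.2988 bits
H(X,Y) = -[(3/32)·log₂(3/32) + (3/64)·log₂(3/64) + (15/64)·log₂(15/64) + (5/32)·log₂(5/32) + (5/64)·log₂(5/64) + (25/64)·log₂(25/64)]
  = 0.3202 + 0.2070 + 0.4906 + 0.4184 + 0.2873 + 0.5297
  = 2.2532 bits

I(X;Y) = H(X) + H(Y) - H(X,Y)
  = 0.9544 + 1.2988 - 2.2532
  = 0.0000 bits

False. I(X;Y) = 0.0000 bits, which is ≤ 0.0 bits.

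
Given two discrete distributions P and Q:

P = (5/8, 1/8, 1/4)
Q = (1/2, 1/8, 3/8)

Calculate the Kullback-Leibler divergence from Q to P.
D(P||Q) = Σ P(i) log₂(P(i)/Q(i))
  i=0: (5/8) × log₂((5/8)/(1/2)) = (5/8) × log₂(5/4) = 0.2012
  i=1: (1/8) × log₂((1/8)/(1/8)) = (1/8) × log₂(1) = 0.0000
  i=2: (1/4) × log₂((1/4)/(3/8)) = (1/4) × log₂(2/3) = -0.1462
D(P||Q) = 0.2012 + 0.0000 - 0.1462
  = 0.0550 bits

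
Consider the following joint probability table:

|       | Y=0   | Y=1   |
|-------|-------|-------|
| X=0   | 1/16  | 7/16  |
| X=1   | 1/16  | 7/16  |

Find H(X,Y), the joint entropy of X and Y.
H(X,Y) = -Σ P(X,Y) log₂ P(X,Y), summed over the non-zero cells:
H(X,Y) = -[(1/16)·log₂(1/16) + (7/16)·log₂(7/16) + (1/16)·log₂(1/16) + (7/16)·log₂(7/16)]
  = 0.2500 + 0.5218 + 0.2500 + 0.5218
  = 1.5436 bits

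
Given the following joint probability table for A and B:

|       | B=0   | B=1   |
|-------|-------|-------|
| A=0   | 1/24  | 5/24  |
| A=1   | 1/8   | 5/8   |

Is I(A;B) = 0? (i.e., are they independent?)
Marginal P(A) (row sums):
  P(A=0) = 1/24 + 5/24 = 1/4
  P(A=1) = 1/8 + 5/8 = 3/4
Marginal P(B) (column sums):
  P(B=0) = 1/24 + 1/8 = 1/6
  P(B=1) = 5/24 + 5/8 = 5/6

A and B are independent iff P(A=i,B=j) = P(A=i)·P(B=j) for every cell.
  P(A=0)·P(B=0) = 1/4 × 1/6 = 1/24 = P(A=0,B=0) ✓
  P(A=0)·P(B=1) = 1/4 × 5/6 = 5/24 = P(A=0,B=1) ✓
  P(A=1)·P(B=0) = 3/4 × 1/6 = 1/8 = P(A=1,B=0) ✓
  P(A=1)·P(B=1) = 3/4 × 5/6 = 5/8 = P(A=1,B=1) ✓

Yes, A and B are independent: every cell factors, so I(A;B) = 0 bits.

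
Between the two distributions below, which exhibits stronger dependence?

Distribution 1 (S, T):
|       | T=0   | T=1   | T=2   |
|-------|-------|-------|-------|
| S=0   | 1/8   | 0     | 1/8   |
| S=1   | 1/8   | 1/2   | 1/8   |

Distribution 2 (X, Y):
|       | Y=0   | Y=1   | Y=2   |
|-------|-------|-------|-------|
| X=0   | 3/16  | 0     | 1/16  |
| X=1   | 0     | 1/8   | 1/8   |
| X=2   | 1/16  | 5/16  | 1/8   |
Distribution 1 (S, T):
Marginal P(S) (row sums):
  P(S=0) = 1/8 + 0 + 1/8 = 1/4
  P(S=1) = 1/8 + 1/2 + 1/8 = 3/4
Marginal P(T) (column sums):
  P(T=0) = 1/8 + 1/8 = 1/4
  P(T=1) = 0 + 1/2 = 1/2
  P(T=2) = 1/8 + 1/8 = 1/4

H(S) = -[(1/4)·log₂(1/4) + (3/4)·log₂(3/4)]
  = 0.5000 + 0.3113
  = 0.8113 bits
H(T) = -[(1/4)·log₂(1/4) + (1/2)·log₂(1/2) + (1/4)·log₂(1/4)]
  = 0.5000 + 0.5000 + 0.5000
  = 1.5000 bits
H(S,T) = -[(1/8)·log₂(1/8) + (1/8)·log₂(1/8) + (1/8)·log₂(1/8) + (1/2)·log₂(1/2) + (1/8)·log₂(1/8)]
  = 0.3750 + 0.3750 + 0.3750 + 0.5000 + 0.3750
  = 2.0000 bits

I(S;T) = H(S) + H(T) - H(S,T)
  = 0.8113 + 1.5000 - 2.0000
  = 0.3113 bits

Distribution 2 (X, Y):
Marginal P(X) (row sums):
  P(X=0) = 3/16 + 0 + 1/16 = 1/4
  P(X=1) = 0 + 1/8 + 1/8 = 1/4
  P(X=2) = 1/16 + 5/16 + 1/8 = 1/2
Marginal P(Y) (column sums):
  P(Y=0) = 3/16 + 0 + 1/16 = 1/4
  P(Y=1) = 0 + 1/8 + 5/16 = 7/16
  P(Y=2) = 1/16 + 1/8 + 1/8 = 5/16

H(X) = -[(1/4)·log₂(1/4) + (1/4)·log₂(1/4) + (1/2)·log₂(1/2)]
  = 0.5000 + 0.5000 + 0.5000
  = 1.5000 bits
H(Y) = -[(1/4)·log₂(1/4) + (7/16)·log₂(7/16) + (5/16)·log₂(5/16)]
  = 0.5000 + 0.5218 + 0.5244
  = 1.5462 bits
H(X,Y) = -[(3/16)·log₂(3/16) + (1/16)·log₂(1/16) + (1/8)·log₂(1/8) + (1/8)·log₂(1/8) + (1/16)·log₂(1/16) + (5/16)·log₂(5/16) + (1/8)·log₂(1/8)]
  = 0.4528 + 0.2500 + 0.3750 + 0.3750 + 0.2500 + 0.5244 + 0.3750
  = 2.6022 bits

I(X;Y) = H(X) + H(Y) - H(X,Y)
  = 1.5000 + 1.5462 - 2.6022
  = 0.4440 bits

I(X;Y) = 0.4440 bits > I(S;T) = 0.3113 bits, so (X, Y) has the higher mutual information (stronger dependence).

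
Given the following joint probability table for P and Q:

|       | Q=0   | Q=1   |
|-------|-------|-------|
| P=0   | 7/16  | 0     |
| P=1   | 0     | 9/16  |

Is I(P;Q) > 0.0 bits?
Marginal P(P) (row sums):
  P(P=0) = 7/16 + 0 = 7/16
  P(P=1) = 0 + 9/16 = 9/16
Marginal P(Q) (column sums):
  P(Q=0) = 7/16 + 0 = 7/16
  P(Q=1) = 0 + 9/16 = 9/16

H(P) = -[(7/16)·log₂(7/16) + (9/16)·log₂(9/16)]
  = 0.5218 + 0.4669
  = 0.9887 bits
H(Q) = -[(7/16)·log₂(7/16) + (9/16)·log₂(9/16)]
  = 0.5218 + 0.4669
  = 0.9887 bits
H(P,Q) = -[(7/16)·log₂(7/16) + (9/16)·log₂(9/16)]
  = 0.5218 + 0.4669
  = 0.9887 bits

I(P;Q) = H(P) + H(Q) - H(P,Q)
  = 0.9887 + 0.9887 - 0.9887
  = 0.9887 bits

Yes. I(P;Q) = 0.9887 bits, which is > 0.0 bits.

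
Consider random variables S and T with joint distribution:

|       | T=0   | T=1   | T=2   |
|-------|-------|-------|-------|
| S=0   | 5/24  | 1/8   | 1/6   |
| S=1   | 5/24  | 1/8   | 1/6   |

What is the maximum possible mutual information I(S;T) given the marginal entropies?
The upper bound on mutual information is I(S;T) ≤ min(H(S), H(T)).

Marginal P(S) (row sums):
  P(S=0) = 5/24 + 1/8 + 1/6 = 1/2
  P(S=1) = 5/24 + 1/8 + 1/6 = 1/2
Marginal P(T) (column sums):
  P(T=0) = 5/24 + 5/24 = 5/12
  P(T=1) = 1/8 + 1/8 = 1/4
  P(T=2) = 1/6 + 1/6 = 1/3

H(S) = -[(1/2)·log₂(1/2) + (1/2)·log₂(1/2)]
  = 0.5000 + 0.5000
  = 1.0000 bits
H(T) = -[(5/12)·log₂(5/12) + (1/4)·log₂(1/4) + (1/3)·log₂(1/3)]
  = 0.5263 + 0.5000 + 0.5283
  = 1.5546 bits

Maximum possible I(S;T) = min(1.0000, 1.5546) = 1.0000 bits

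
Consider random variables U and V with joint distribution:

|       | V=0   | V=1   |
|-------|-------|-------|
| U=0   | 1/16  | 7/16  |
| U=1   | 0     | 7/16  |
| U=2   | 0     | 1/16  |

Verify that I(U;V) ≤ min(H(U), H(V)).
Marginal P(U) (row sums):
  P(U=0) = 1/16 + 7/16 = 1/2
  P(U=1) = 0 + 7/16 = 7/16
  P(U=2) = 0 + 1/16 = 1/16
Marginal P(V) (column sums):
  P(V=0) = 1/16 + 0 + 0 = 1/16
  P(V=1) = 7/16 + 7/16 + 1/16 = 15/16

H(U) = -[(1/2)·log₂(1/2) + (7/16)·log₂(7/16) + (1/16)·log₂(1/16)]
  = 0.5000 + 0.5218 + 0.2500
  = 1.2718 bits
H(V) = -[(1/16)·log₂(1/16) + (15/16)·log₂(15/16)]
  = 0.2500 + 0.0873
  = 0.3373 bits
H(U,V) = -[(1/16)·log₂(1/16) + (7/16)·log₂(7/16) + (7/16)·log₂(7/16) + (1/16)·log₂(1/16)]
  = 0.2500 + 0.5218 + 0.5218 + 0.2500
  = 1.5436 bits

I(U;V) = H(U) + H(V) - H(U,V)
  = 1.2718 + 0.3373 - 1.5436
  = 0.0655 bits

min(H(U), H(V)) = min(1.2718, 0.3373) = 0.3373 bits
Since 0.0655 ≤ 0.3373, the bound is satisfied ✓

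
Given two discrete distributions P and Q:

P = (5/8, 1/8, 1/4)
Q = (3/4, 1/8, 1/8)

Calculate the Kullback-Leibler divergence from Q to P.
D(P||Q) = Σ P(i) log₂(P(i)/Q(i))
  i=0: (5/8) × log₂((5/8)/(3/4)) = (5/8) × log₂(5/6) = -0.1644
  i=1: (1/8) × log₂((1/8)/(1/8)) = (1/8) × log₂(1) = 0.0000
  i=2: (1/4) × log₂((1/4)/(1/8)) = (1/4) × log₂(2) = 0.2500
D(P||Q) = -0.1644 + 0.0000 + 0.2500
  = 0.0856 bits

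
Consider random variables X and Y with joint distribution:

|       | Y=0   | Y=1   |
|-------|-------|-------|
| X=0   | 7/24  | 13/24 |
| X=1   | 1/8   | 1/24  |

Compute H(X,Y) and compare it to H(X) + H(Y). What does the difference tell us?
Marginal P(X) (row sums):
  P(X=0) = 7/24 + 13/24 = 5/6
  P(X=1) = 1/8 + 1/24 = 1/6
Marginal P(Y) (column sums):
  P(Y=0) = 7/24 + 1/8 = 5/12
  P(Y=1) = 13/24 + 1/24 = 7/12

H(X,Y) = -[(7/24)·log₂(7/24) + (13/24)·log₂(13/24) + (1/8)·log₂(1/8) + (1/24)·log₂(1/24)]
  = 0.5185 + 0.4791 + 0.3750 + 0.1910
  = 1.5636 bits
H(X) = -[(5/6)·log₂(5/6) + (1/6)·log₂(1/6)]
  = 0.2192 + 0.4308
  = 0.6500 bits
H(Y) = -[(5/12)·log₂(5/12) + (7/12)·log₂(7/12)]
  = 0.5263 + 0.4536
  = 0.9799 bits

H(X) + H(Y) = 0.6500 + 0.9799 = 1.6299 bits
Difference: H(X) + H(Y) - H(X,Y) = 1.6299 - 1.5636 = 0.0663 bits = I(X;Y)

The difference is the mutual information; it is positive here, so X and Y are dependent (knowing one reduces uncertainty about the other by 0.0663 bits).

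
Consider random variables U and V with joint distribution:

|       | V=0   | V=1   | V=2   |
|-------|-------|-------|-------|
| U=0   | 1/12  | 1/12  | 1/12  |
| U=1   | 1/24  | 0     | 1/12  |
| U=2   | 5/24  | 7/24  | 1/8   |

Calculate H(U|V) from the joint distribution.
Marginal P(V) (column sums):
  P(V=0) = 1/12 + 1/24 + 5/24 = 1/3
  P(V=1) = 1/12 + 0 + 7/24 = 3/8
  P(V=2) = 1/12 + 1/12 + 1/8 = 7/24

H(U|V) = -Σ P(U,V)·log₂ P(U|V), where P(U|V) = P(U,V) / P(V)
  (cells with P(U,V) = 0 contribute 0)
  (U=0,V=0): P(U|V) = (1/12)/(1/3) = 1/4;  -(1/12)·log₂(1/4) = 0.1667
  (U=0,V=1): P(U|V) = (1/12)/(3/8) = 2/9;  -(1/12)·log₂(2/9) = 0.1808
  (U=0,V=2): P(U|V) = (1/12)/(7/24) = 2/7;  -(1/12)·log₂(2/7) = 0.1506
  (U=1,V=0): P(U|V) = (1/24)/(1/3) = 1/8;  -(1/24)·log₂(1/8) = 0.1250
  (U=1,V=2): P(U|V) = (1/12)/(7/24) = 2/7;  -(1/12)·log₂(2/7) = 0.1506
  (U=2,V=0): P(U|V) = (5/24)/(1/3) = 5/8;  -(5/24)·log₂(5/8) = 0.1413
  (U=2,V=1): P(U|V) = (7/24)/(3/8) = 7/9;  -(7/24)·log₂(7/9) = 0.1057
  (U=2,V=2): P(U|V) = (1/8)/(7/24) = 3/7;  -(1/8)·log₂(3/7) = 0.1528
H(U|V) = 0.1667 + 0.1808 + 0.1506 + 0.1250 + 0.1506 + 0.1413 + 0.1057 + 0.1528
  = 1.1735 bits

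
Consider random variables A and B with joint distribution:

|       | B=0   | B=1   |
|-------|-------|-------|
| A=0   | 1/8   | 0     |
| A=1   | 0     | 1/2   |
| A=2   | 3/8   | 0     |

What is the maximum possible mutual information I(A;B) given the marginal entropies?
The upper bound on mutual information is I(A;B) ≤ min(H(A), H(B)).

Marginal P(A) (row sums):
  P(A=0) = 1/8 + 0 = 1/8
  P(A=1) = 0 + 1/2 = 1/2
  P(A=2) = 3/8 + 0 = 3/8
Marginal P(B) (column sums):
  P(B=0) = 1/8 + 0 + 3/8 = 1/2
  P(B=1) = 0 + 1/2 + 0 = 1/2

H(A) = -[(1/8)·log₂(1/8) + (1/2)·log₂(1/2) + (3/8)·log₂(3/8)]
  = 0.3750 + 0.5000 + 0.5306
  = 1.4056 bits
H(B) = -[(1/2)·log₂(1/2) + (1/2)·log₂(1/2)]
  = 0.5000 + 0.5000
  = 1.0000 bits

Maximum possible I(A;B) = min(1.4056, 1.0000) = 1.0000 bits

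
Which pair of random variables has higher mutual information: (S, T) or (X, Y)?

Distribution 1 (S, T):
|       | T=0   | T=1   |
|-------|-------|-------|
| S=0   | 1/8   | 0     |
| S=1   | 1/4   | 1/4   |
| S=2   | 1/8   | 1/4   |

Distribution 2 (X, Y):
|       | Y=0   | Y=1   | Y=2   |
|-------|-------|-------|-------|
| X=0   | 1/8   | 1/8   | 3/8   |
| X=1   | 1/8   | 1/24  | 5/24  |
Distribution 1 (S, T):
Marginal P(S) (row sums):
  P(S=0) = 1/8 + 0 = 1/8
  P(S=1) = 1/4 + 1/4 = 1/2
  P(S=2) = 1/8 + 1/4 = 3/8
Marginal P(T) (column sums):
  P(T=0) = 1/8 + 1/4 + 1/8 = 1/2
  P(T=1) = 0 + 1/4 + 1/4 = 1/2

H(S) = -[(1/8)·log₂(1/8) + (1/2)·log₂(1/2) + (3/8)·log₂(3/8)]
  = 0.3750 + 0.5000 + 0.5306
  = 1.4056 bits
H(T) = -[(1/2)·log₂(1/2) + (1/2)·log₂(1/2)]
  = 0.5000 + 0.5000
  = 1.0000 bits
H(S,T) = -[(1/8)·log₂(1/8) + (1/4)·log₂(1/4) + (1/4)·log₂(1/4) + (1/8)·log₂(1/8) + (1/4)·log₂(1/4)]
  = 0.3750 + 0.5000 + 0.5000 + 0.3750 + 0.5000
  = 2.2500 bits

I(S;T) = H(S) + H(T) - H(S,T)
  = 1.4056 + 1.0000 - 2.2500
  = 0.1556 bits

Distribution 2 (X, Y):
Marginal P(X) (row sums):
  P(X=0) = 1/8 + 1/8 + 3/8 = 5/8
  P(X=1) = 1/8 + 1/24 + 5/24 = 3/8
Marginal P(Y) (column sums):
  P(Y=0) = 1/8 + 1/8 = 1/4
  P(Y=1) = 1/8 + 1/24 = 1/6
  P(Y=2) = 3/8 + 5/24 = 7/12

H(X) = -[(5/8)·log₂(5/8) + (3/8)·log₂(3/8)]
  = 0.4238 + 0.5306
  = 0.9544 bits
H(Y) = -[(1/4)·log₂(1/4) + (1/6)·log₂(1/6) + (7/12)·log₂(7/12)]
  = 0.5000 + 0.4308 + 0.4536
  = 1.3844 bits
H(X,Y) = -[(1/8)·log₂(1/8) + (1/8)·log₂(1/8) + (3/8)·log₂(3/8) + (1/8)·log₂(1/8) + (1/24)·log₂(1/24) + (5/24)·log₂(5/24)]
  = 0.3750 + 0.3750 + 0.5306 + 0.3750 + 0.1910 + 0.4715
  = 2.3181 bits

I(X;Y) = H(X) + H(Y) - H(X,Y)
  = 0.9544 + 1.3844 - 2.3181
  = 0.0207 bits

I(S;T) = 0.1556 bits > I(X;Y) = 0.0207 bits, so (S, T) has the higher mutual information (stronger dependence).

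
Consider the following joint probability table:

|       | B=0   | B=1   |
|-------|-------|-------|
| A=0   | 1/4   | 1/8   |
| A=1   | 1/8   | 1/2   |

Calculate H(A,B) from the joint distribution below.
H(A,B) = -Σ P(A,B) log₂ P(A,B), summed over the non-zero cells:
H(A,B) = -[(1/4)·log₂(1/4) + (1/8)·log₂(1/8) + (1/8)·log₂(1/8) + (1/2)·log₂(1/2)]
  = 0.5000 + 0.3750 + 0.3750 + 0.5000
  = 1.7500 bits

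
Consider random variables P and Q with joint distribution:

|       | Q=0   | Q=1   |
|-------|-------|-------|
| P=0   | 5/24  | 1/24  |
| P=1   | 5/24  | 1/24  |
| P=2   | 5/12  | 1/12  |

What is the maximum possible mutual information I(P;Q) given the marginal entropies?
The upper bound on mutual information is I(P;Q) ≤ min(H(P), H(Q)).

Marginal P(P) (row sums):
  P(P=0) = 5/24 + 1/24 = 1/4
  P(P=1) = 5/24 + 1/24 = 1/4
  P(P=2) = 5/12 + 1/12 = 1/2
Marginal P(Q) (column sums):
  P(Q=0) = 5/24 + 5/24 + 5/12 = 5/6
  P(Q=1) = 1/24 + 1/24 + 1/12 = 1/6

H(P) = -[(1/4)·log₂(1/4) + (1/4)·log₂(1/4) + (1/2)·log₂(1/2)]
  = 0.5000 + 0.5000 + 0.5000
  = 1.5000 bits
H(Q) = -[(5/6)·log₂(5/6) + (1/6)·log₂(1/6)]
  = 0.2192 + 0.4308
  = 0.6500 bits

Maximum possible I(P;Q) = min(1.5000, 0.6500) = 0.6500 bits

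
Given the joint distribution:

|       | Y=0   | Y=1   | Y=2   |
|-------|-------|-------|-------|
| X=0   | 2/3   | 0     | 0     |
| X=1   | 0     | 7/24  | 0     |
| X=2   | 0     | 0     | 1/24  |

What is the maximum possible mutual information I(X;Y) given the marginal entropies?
The upper bound on mutual information is I(X;Y) ≤ min(H(X), H(Y)).

Marginal P(X) (row sums):
  P(X=0) = 2/3 + 0 + 0 = 2/3
  P(X=1) = 0 + 7/24 + 0 = 7/24
  P(X=2) = 0 + 0 + 1/24 = 1/24
Marginal P(Y) (column sums):
  P(Y=0) = 2/3 + 0 + 0 = 2/3
  P(Y=1) = 0 + 7/24 + 0 = 7/24
  P(Y=2) = 0 + 0 + 1/24 = 1/24

H(X) = -[(2/3)·log₂(2/3) + (7/24)·log₂(7/24) + (1/24)·log₂(1/24)]
  = 0.3900 + 0.5185 + 0.1910
  = 1.0995 bits
H(Y) = -[(2/3)·log₂(2/3) + (7/24)·log₂(7/24) + (1/24)·log₂(1/24)]
  = 0.3900 + 0.5185 + 0.1910
  = 1.0995 bits

Maximum possible I(X;Y) = min(1.0995, 1.0995) = 1.0995 bits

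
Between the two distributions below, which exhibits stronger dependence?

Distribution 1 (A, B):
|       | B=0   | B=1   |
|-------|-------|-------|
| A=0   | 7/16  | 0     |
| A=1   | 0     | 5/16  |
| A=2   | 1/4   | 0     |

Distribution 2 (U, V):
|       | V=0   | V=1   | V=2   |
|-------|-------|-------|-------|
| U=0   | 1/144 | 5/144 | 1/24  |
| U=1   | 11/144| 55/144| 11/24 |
Distribution 1 (A, B):
Marginal P(A) (row sums):
  P(A=0) = 7/16 + 0 = 7/16
  P(A=1) = 0 + 5/16 = 5/16
  P(A=2) = 1/4 + 0 = 1/4
Marginal P(B) (column sums):
  P(B=0) = 7/16 + 0 + 1/4 = 11/16
  P(B=1) = 0 + 5/16 + 0 = 5/16

H(A) = -[(7/16)·log₂(7/16) + (5/16)·log₂(5/16) + (1/4)·log₂(1/4)]
  = 0.5218 + 0.5244 + 0.5000
  = 1.5462 bits
H(B) = -[(11/16)·log₂(11/16) + (5/16)·log₂(5/16)]
  = 0.3716 + 0.5244
  = 0.8960 bits
H(A,B) = -[(7/16)·log₂(7/16) + (5/16)·log₂(5/16) + (1/4)·log₂(1/4)]
  = 0.5218 + 0.5244 + 0.5000
  = 1.5462 bits

I(A;B) = H(A) + H(B) - H(A,B)
  = 1.5462 + 0.8960 - 1.5462
  = 0.8960 bits

Distribution 2 (U, V):
Marginal P(U) (row sums):
  P(U=0) = 1/144 + 5/144 + 1/24 = 1/12
  P(U=1) = 11/144 + 55/144 + 11/24 = 11/12
Marginal P(V) (column sums):
  P(V=0) = 1/144 + 11/144 = 1/12
  P(V=1) = 5/144 + 55/144 = 5/12
  P(V=2) = 1/24 + 11/24 = 1/2

H(U) = -[(1/12)·log₂(1/12) + (11/12)·log₂(11/12)]
  = 0.2987 + 0.1151
  = 0.4138 bits
H(V) = -[(1/12)·log₂(1/12) + (5/12)·log₂(5/12) + (1/2)·log₂(1/2)]
  = 0.2987 + 0.5263 + 0.5000
  = 1.3250 bits
H(U,V) = -[(1/144)·log₂(1/144) + (5/144)·log₂(5/144) + (1/24)·log₂(1/24) + (11/144)·log₂(11/144) + (55/144)·log₂(55/144) + (11/24)·log₂(11/24)]
  = 0.0498 + 0.1683 + 0.1910 + 0.2834 + 0.5304 + 0.5159
  = 1.7388 bits

I(U;V) = H(U) + H(V) - H(U,V)
  = 0.4138 + 1.3250 - 1.7388
  = 0.0000 bits

I(A;B) = 0.8960 bits > I(U;V) = 0.0000 bits, so (A, B) has the higher mutual information (stronger dependence).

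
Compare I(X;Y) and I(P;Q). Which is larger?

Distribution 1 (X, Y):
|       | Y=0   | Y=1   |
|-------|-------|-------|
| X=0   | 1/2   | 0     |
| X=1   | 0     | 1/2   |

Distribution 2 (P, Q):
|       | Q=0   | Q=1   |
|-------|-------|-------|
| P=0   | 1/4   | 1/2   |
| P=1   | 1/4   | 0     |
Distribution 1 (X, Y):
Marginal P(X) (row sums):
  P(X=0) = 1/2 + 0 = 1/2
  P(X=1) = 0 + 1/2 = 1/2
Marginal P(Y) (column sums):
  P(Y=0) = 1/2 + 0 = 1/2
  P(Y=1) = 0 + 1/2 = 1/2

H(X) = -[(1/2)·log₂(1/2) + (1/2)·log₂(1/2)]
  = 0.5000 + 0.5000
  = 1.0000 bits
H(Y) = -[(1/2)·log₂(1/2) + (1/2)·log₂(1/2)]
  = 0.5000 + 0.5000
  = 1.0000 bits
H(X,Y) = -[(1/2)·log₂(1/2) + (1/2)·log₂(1/2)]
  = 0.5000 + 0.5000
  = 1.0000 bits

I(X;Y) = H(X) + H(Y) - H(X,Y)
  = 1.0000 + 1.0000 - 1.0000
  = 1.0000 bits

Distribution 2 (P, Q):
Marginal P(P) (row sums):
  P(P=0) = 1/4 + 1/2 = 3/4
  P(P=1) = 1/4 + 0 = 1/4
Marginal P(Q) (column sums):
  P(Q=0) = 1/4 + 1/4 = 1/2
  P(Q=1) = 1/2 + 0 = 1/2

H(P) = -[(3/4)·log₂(3/4) + (1/4)·log₂(1/4)]
  = 0.3113 + 0.5000
  = 0.8113 bits
H(Q) = -[(1/2)·log₂(1/2) + (1/2)·log₂(1/2)]
  = 0.5000 + 0.5000
  = 1.0000 bits
H(P,Q) = -[(1/4)·log₂(1/4) + (1/2)·log₂(1/2) + (1/4)·log₂(1/4)]
  = 0.5000 + 0.5000 + 0.5000
  = 1.5000 bits

I(P;Q) = H(P) + H(Q) - H(P,Q)
  = 0.8113 + 1.0000 - 1.5000
  = 0.3113 bits

I(X;Y) = 1.0000 bits > I(P;Q) = 0.3113 bits, so (X, Y) has the higher mutual information (stronger dependence).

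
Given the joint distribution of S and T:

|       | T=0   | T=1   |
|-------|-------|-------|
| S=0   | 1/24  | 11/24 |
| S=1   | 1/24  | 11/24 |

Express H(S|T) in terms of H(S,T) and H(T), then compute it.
H(S|T) = H(S,T) - H(T)

Marginal P(T) (column sums):
  P(T=0) = 1/24 + 1/24 = 1/12
  P(T=1) = 11/24 + 11/24 = 11/12

H(S,T) = -[(1/24)·log₂(1/24) + (11/24)·log₂(11/24) + (1/24)·log₂(1/24) + (11/24)·log₂(11/24)]
  = 0.1910 + 0.5159 + 0.1910 + 0.5159
  = 1.4138 bits
H(T) = -[(1/12)·log₂(1/12) + (11/12)·log₂(11/12)]
  = 0.2987 + 0.1151
  = 0.4138 bits

H(S|T) = 1.4138 - 0.4138 = 1.0000 bits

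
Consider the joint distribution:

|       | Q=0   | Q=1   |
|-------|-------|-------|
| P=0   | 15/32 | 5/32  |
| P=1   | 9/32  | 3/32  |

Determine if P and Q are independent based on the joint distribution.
Marginal P(P) (row sums):
  P(P=0) = 15/32 + 5/32 = 5/8
  P(P=1) = 9/32 + 3/32 = 3/8
Marginal P(Q) (column sums):
  P(Q=0) = 15/32 + 9/32 = 3/4
  P(Q=1) = 5/32 + 3/32 = 1/4

P and Q are independent iff P(P=i,Q=j) = P(P=i)·P(Q=j) for every cell.
  P(P=0)·P(Q=0) = 5/8 × 3/4 = 15/32 = P(P=0,Q=0) ✓
  P(P=0)·P(Q=1) = 5/8 × 1/4 = 5/32 = P(P=0,Q=1) ✓
  P(P=1)·P(Q=0) = 3/8 × 3/4 = 9/32 = P(P=1,Q=0) ✓
  P(P=1)·P(Q=1) = 3/8 × 1/4 = 3/32 = P(P=1,Q=1) ✓

Yes, P and Q are independent: every cell factors, so I(P;Q) = 0 bits.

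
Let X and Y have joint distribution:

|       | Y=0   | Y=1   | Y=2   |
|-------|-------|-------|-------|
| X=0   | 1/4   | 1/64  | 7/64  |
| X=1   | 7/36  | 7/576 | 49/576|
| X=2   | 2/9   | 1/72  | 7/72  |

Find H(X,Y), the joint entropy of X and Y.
H(X,Y) = -Σ P(X,Y) log₂ P(X,Y), summed over the non-zero cells:
H(X,Y) = -[(1/4)·log₂(1/4) + (1/64)·log₂(1/64) + (7/64)·log₂(7/64) + (7/36)·log₂(7/36) + (7/576)·log₂(7/576) + (49/576)·log₂(49/576) + (2/9)·log₂(2/9) + (1/72)·log₂(1/72) + (7/72)·log₂(7/72)]
  = 0.5000 + 0.0938 + 0.3492 + 0.4594 + 0.0773 + 0.3024 + 0.4822 + 0.0857 + 0.3269
  = 2.6769 bits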